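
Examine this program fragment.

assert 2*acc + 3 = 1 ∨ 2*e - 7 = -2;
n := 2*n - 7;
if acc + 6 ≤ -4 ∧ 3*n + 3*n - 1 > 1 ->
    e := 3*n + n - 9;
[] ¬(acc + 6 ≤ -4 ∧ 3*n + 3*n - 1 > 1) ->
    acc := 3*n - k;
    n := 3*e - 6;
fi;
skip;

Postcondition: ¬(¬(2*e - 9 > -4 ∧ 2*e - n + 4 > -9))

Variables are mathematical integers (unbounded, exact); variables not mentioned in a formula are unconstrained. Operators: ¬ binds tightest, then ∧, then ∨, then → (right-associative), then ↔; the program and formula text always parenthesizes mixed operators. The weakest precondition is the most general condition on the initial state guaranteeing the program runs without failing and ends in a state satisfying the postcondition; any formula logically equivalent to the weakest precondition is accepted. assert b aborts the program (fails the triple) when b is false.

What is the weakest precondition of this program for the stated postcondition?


Working backward. After the program, the postcondition ¬(¬(2*e - 9 > -4 ∧ 2*e - n + 4 > -9)) must hold; in canonical form it is 2*e > 5 ∧ 2*e > n - 13.
Before skip: 2*e > 5 ∧ 2*e > n - 13
Then branch requires 8*n > 23 ∧ 7*n > 5; else branch requires 2*e > 5 ∧ e < 19.
Before the if: ((acc ≤ -10 ∧ 6*n > 2) → (8*n > 23 ∧ 7*n > 5)) ∧ ((¬(acc ≤ -10 ∧ 6*n > 2)) → (2*e > 5 ∧ e < 19))
Before n := 2*n - 7: ((acc ≤ -10 ∧ 12*n > 44) → (16*n > 79 ∧ 14*n > 54)) ∧ ((¬(acc ≤ -10 ∧ 12*n > 44)) → (2*e > 5 ∧ e < 19))
Before assert 2*acc + 3 = 1 ∨ 2*e - 7 = -2: (2*acc = -2 ∨ 2*e = 5) ∧ ((acc ≤ -10 ∧ 12*n > 44) → (16*n > 79 ∧ 14*n > 54)) ∧ ((¬(acc ≤ -10 ∧ 12*n > 44)) → (2*e > 5 ∧ e < 19))
Answer: WP = (2*acc = -2 ∨ 2*e = 5) ∧ ((acc ≤ -10 ∧ 12*n > 44) → (16*n > 79 ∧ 14*n > 54)) ∧ ((¬(acc ≤ -10 ∧ 12*n > 44)) → (2*e > 5 ∧ e < 19))


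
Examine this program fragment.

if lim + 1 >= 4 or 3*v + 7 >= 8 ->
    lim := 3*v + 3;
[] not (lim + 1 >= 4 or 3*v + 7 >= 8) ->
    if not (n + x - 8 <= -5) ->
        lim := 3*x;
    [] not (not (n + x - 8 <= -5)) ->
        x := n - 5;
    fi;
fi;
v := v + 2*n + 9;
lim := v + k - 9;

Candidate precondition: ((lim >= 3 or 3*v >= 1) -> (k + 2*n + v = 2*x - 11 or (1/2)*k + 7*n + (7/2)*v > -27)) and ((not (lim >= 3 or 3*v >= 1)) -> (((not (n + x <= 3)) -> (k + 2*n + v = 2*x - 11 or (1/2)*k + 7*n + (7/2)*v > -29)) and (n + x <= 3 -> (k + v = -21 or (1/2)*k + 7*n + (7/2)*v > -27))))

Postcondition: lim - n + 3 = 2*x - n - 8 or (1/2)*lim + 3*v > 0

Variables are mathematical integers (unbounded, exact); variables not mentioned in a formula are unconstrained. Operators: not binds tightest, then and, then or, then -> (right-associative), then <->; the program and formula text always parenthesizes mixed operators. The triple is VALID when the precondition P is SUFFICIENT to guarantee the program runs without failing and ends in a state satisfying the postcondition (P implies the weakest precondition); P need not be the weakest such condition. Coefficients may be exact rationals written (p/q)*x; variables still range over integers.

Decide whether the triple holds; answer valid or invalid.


Working backward. After the program, the postcondition lim - n + 3 = 2*x - n - 8 or (1/2)*lim + 3*v > 0 must hold; in canonical form it is lim = 2*x - 11 or (1/2)*lim + 3*v > 0.
Before lim := v + k - 9: k + v = 2*x - 2 or (1/2)*k + (7/2)*v > 9/2
Before v := v + 2*n + 9: k + 2*n + v = 2*x - 11 or (1/2)*k + 7*n + (7/2)*v > -27
Then branch requires k + 2*n + v = 2*x - 11 or (1/2)*k + 7*n + (7/2)*v > -27; else branch requires ((not (n + x <= 3)) -> (k + 2*n + v = 2*x - 11 or (1/2)*k + 7*n + (7/2)*v > -27)) and (n + x <= 3 -> (k + v = -21 or (1/2)*k + 7*n + (7/2)*v > -27)).
Before the if: ((lim >= 3 or 3*v >= 1) -> (k + 2*n + v = 2*x - 11 or (1/2)*k + 7*n + (7/2)*v > -27)) and ((not (lim >= 3 or 3*v >= 1)) -> (((not (n + x <= 3)) -> (k + 2*n + v = 2*x - 11 or (1/2)*k + 7*n + (7/2)*v > -27)) and (n + x <= 3 -> (k + v = -21 or (1/2)*k + 7*n + (7/2)*v > -27))))
The weakest precondition is ((lim >= 3 or 3*v >= 1) -> (k + 2*n + v = 2*x - 11 or (1/2)*k + 7*n + (7/2)*v > -27)) and ((not (lim >= 3 or 3*v >= 1)) -> (((not (n + x <= 3)) -> (k + 2*n + v = 2*x - 11 or (1/2)*k + 7*n + (7/2)*v > -27)) and (n + x <= 3 -> (k + v = -21 or (1/2)*k + 7*n + (7/2)*v > -27)))).
Check whether ((lim >= 3 or 3*v >= 1) -> (k + 2*n + v = 2*x - 11 or (1/2)*k + 7*n + (7/2)*v > -27)) and ((not (lim >= 3 or 3*v >= 1)) -> (((not (n + x <= 3)) -> (k + 2*n + v = 2*x - 11 or (1/2)*k + 7*n + (7/2)*v > -29)) and (n + x <= 3 -> (k + v = -21 or (1/2)*k + 7*n + (7/2)*v > -27)))) implies it.
Countermodel: at the initial state k = -54, lim = 2, n = 0, v = 0, x = 4, the precondition holds but the weakest precondition fails.
Answer: invalid


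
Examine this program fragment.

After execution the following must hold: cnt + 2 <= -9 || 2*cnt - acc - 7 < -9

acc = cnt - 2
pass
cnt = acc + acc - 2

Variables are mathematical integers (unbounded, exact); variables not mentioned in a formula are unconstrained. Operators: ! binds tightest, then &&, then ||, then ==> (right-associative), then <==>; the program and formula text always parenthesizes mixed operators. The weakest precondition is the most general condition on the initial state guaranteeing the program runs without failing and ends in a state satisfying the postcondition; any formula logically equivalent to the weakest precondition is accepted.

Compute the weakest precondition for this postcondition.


Working backward. After the program, the postcondition cnt + 2 <= -9 || 2*cnt - acc - 7 < -9 must hold; in canonical form it is cnt <= -11 || 2*cnt < acc - 2.
Before cnt := acc + acc - 2: 2*acc <= -9 || 3*acc < 2
Before skip: 2*acc <= -9 || 3*acc < 2
Before acc := cnt - 2: 2*cnt <= -5 || 3*cnt < 8
Answer: WP = 2*cnt <= -5 || 3*cnt < 8


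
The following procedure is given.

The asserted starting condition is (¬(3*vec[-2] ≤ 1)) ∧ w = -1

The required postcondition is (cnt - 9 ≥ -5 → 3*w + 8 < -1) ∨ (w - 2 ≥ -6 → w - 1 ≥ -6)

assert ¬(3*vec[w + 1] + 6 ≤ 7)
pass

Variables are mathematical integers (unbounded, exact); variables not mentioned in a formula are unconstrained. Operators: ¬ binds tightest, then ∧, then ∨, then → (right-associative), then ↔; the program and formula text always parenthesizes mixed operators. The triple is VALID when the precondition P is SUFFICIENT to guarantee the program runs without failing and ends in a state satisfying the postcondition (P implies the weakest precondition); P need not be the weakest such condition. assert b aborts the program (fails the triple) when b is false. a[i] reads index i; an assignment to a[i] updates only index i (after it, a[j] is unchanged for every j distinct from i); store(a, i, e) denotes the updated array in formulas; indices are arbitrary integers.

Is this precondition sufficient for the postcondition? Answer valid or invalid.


Working backward. After the program, the postcondition (cnt - 9 ≥ -5 → 3*w + 8 < -1) ∨ (w - 2 ≥ -6 → w - 1 ≥ -6) must hold; in canonical form it is (cnt ≥ 4 → 3*w < -9) ∨ (w ≥ -4 → w ≥ -5).
Before skip: (cnt ≥ 4 → 3*w < -9) ∨ (w ≥ -4 → w ≥ -5)
Before assert ¬(3*vec[w + 1] + 6 ≤ 7): (¬(3*vec[w + 1] ≤ 1)) ∧ ((cnt ≥ 4 → 3*w < -9) ∨ (w ≥ -4 → w ≥ -5))
The weakest precondition is (¬(3*vec[w + 1] ≤ 1)) ∧ ((cnt ≥ 4 → 3*w < -9) ∨ (w ≥ -4 → w ≥ -5)).
Check whether (¬(3*vec[-2] ≤ 1)) ∧ w = -1 implies it.
Countermodel: at the initial state cnt = 0, vec = {[-2] = 1, [0] = -17422, elsewhere -17422}, w = -1, the precondition holds but the weakest precondition fails.
Answer: invalid


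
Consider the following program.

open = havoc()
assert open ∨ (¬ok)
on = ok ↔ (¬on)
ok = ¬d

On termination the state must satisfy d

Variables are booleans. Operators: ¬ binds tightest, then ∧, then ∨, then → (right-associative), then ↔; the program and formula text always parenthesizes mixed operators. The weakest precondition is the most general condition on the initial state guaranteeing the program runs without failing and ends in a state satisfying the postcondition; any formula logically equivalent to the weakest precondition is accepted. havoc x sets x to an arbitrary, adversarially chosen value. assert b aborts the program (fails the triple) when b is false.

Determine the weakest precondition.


Working backward. After the program, d must hold.
Before ok := ¬d: d
Before on := ok ↔ (¬on): d
Before assert open ∨ (¬ok): (open ∨ (¬ok)) ∧ d
Before havoc open: d ∧ (¬ok)
Answer: WP = d ∧ (¬ok)


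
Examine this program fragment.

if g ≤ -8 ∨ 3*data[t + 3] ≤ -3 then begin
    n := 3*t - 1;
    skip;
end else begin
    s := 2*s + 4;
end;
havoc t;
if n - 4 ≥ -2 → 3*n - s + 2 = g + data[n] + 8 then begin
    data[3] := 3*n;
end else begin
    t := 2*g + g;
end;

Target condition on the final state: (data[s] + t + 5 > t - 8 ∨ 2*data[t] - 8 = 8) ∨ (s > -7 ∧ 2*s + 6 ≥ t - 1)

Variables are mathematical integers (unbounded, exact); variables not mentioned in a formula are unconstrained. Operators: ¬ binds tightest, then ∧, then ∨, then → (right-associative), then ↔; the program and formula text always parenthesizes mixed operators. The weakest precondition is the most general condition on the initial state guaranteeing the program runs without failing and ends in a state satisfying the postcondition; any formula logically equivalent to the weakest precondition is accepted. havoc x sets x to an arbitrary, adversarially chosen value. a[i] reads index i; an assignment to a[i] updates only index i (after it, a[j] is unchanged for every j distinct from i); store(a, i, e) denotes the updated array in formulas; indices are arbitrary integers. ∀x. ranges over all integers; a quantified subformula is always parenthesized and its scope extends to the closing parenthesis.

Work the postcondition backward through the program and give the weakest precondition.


Working backward. After the program, the postcondition (data[s] + t + 5 > t - 8 ∨ 2*data[t] - 8 = 8) ∨ (s > -7 ∧ 2*s + 6 ≥ t - 1) must hold; in canonical form it is data[s] > -13 ∨ 2*data[t] = 16 ∨ (s > -7 ∧ 2*s ≥ t - 7).
Then branch requires store(data, 3, 3*n)[s] > -13 ∨ 2*store(data, 3, 3*n)[t] = 16 ∨ (s > -7 ∧ 2*s ≥ t - 7); else branch requires data[s] > -13 ∨ 2*data[3*g] = 16 ∨ (s > -7 ∧ 2*s ≥ 3*g - 7).
Before the if: ((n ≥ 2 → 3*n = data[n] + g + s + 6) → (store(data, 3, 3*n)[s] > -13 ∨ 2*store(data, 3, 3*n)[t] = 16 ∨ (s > -7 ∧ 2*s ≥ t - 7))) ∧ ((¬(n ≥ 2 → 3*n = data[n] + g + s + 6)) → (data[s] > -13 ∨ 2*data[3*g] = 16 ∨ (s > -7 ∧ 2*s ≥ 3*g - 7)))
Before havoc t: ∀t_1. (((n ≥ 2 → 3*n = data[n] + g + s + 6) → (store(data, 3, 3*n)[s] > -13 ∨ 2*store(data, 3, 3*n)[t_1] = 16 ∨ (s > -7 ∧ 2*s ≥ t_1 - 7))) ∧ ((¬(n ≥ 2 → 3*n = data[n] + g + s + 6)) → (data[s] > -13 ∨ 2*data[3*g] = 16 ∨ (s > -7 ∧ 2*s ≥ 3*g - 7))))
Then branch requires ∀t_1. (((3*t ≥ 3 → 9*t = data[3*t - 1] + g + s + 9) → (store(data, 3, 9*t - 3)[s] > -13 ∨ 2*store(data, 3, 9*t - 3)[t_1] = 16 ∨ (s > -7 ∧ 2*s ≥ t_1 - 7))) ∧ ((¬(3*t ≥ 3 → 9*t = data[3*t - 1] + g + s + 9)) → (data[s] > -13 ∨ 2*data[3*g] = 16 ∨ (s > -7 ∧ 2*s ≥ 3*g - 7)))); else branch requires ∀t_1. (((n ≥ 2 → 3*n = data[n] + g + 2*s + 10) → (store(data, 3, 3*n)[2*s + 4] > -13 ∨ 2*store(data, 3, 3*n)[t_1] = 16 ∨ (2*s > -11 ∧ 4*s ≥ t_1 - 15))) ∧ ((¬(n ≥ 2 → 3*n = data[n] + g + 2*s + 10)) → (data[2*s + 4] > -13 ∨ 2*data[3*g] = 16 ∨ (2*s > -11 ∧ 4*s ≥ 3*g - 15)))).
Before the if: ((g ≤ -8 ∨ 3*data[t + 3] ≤ -3) → (∀t_1. (((3*t ≥ 3 → 9*t = data[3*t - 1] + g + s + 9) → (store(data, 3, 9*t - 3)[s] > -13 ∨ 2*store(data, 3, 9*t - 3)[t_1] = 16 ∨ (s > -7 ∧ 2*s ≥ t_1 - 7))) ∧ ((¬(3*t ≥ 3 → 9*t = data[3*t - 1] + g + s + 9)) → (data[s] > -13 ∨ 2*data[3*g] = 16 ∨ (s > -7 ∧ 2*s ≥ 3*g - 7)))))) ∧ ((¬(g ≤ -8 ∨ 3*data[t + 3] ≤ -3)) → (∀t_1. (((n ≥ 2 → 3*n = data[n] + g + 2*s + 10) → (store(data, 3, 3*n)[2*s + 4] > -13 ∨ 2*store(data, 3, 3*n)[t_1] = 16 ∨ (2*s > -11 ∧ 4*s ≥ t_1 - 15))) ∧ ((¬(n ≥ 2 → 3*n = data[n] + g + 2*s + 10)) → (data[2*s + 4] > -13 ∨ 2*data[3*g] = 16 ∨ (2*s > -11 ∧ 4*s ≥ 3*g - 15))))))
Answer: WP = ((g ≤ -8 ∨ 3*data[t + 3] ≤ -3) → (∀t_1. (((3*t ≥ 3 → 9*t = data[3*t - 1] + g + s + 9) → (store(data, 3, 9*t - 3)[s] > -13 ∨ 2*store(data, 3, 9*t - 3)[t_1] = 16 ∨ (s > -7 ∧ 2*s ≥ t_1 - 7))) ∧ ((¬(3*t ≥ 3 → 9*t = data[3*t - 1] + g + s + 9)) → (data[s] > -13 ∨ 2*data[3*g] = 16 ∨ (s > -7 ∧ 2*s ≥ 3*g - 7)))))) ∧ ((¬(g ≤ -8 ∨ 3*data[t + 3] ≤ -3)) → (∀t_1. (((n ≥ 2 → 3*n = data[n] + g + 2*s + 10) → (store(data, 3, 3*n)[2*s + 4] > -13 ∨ 2*store(data, 3, 3*n)[t_1] = 16 ∨ (2*s > -11 ∧ 4*s ≥ t_1 - 15))) ∧ ((¬(n ≥ 2 → 3*n = data[n] + g + 2*s + 10)) → (data[2*s + 4] > -13 ∨ 2*data[3*g] = 16 ∨ (2*s > -11 ∧ 4*s ≥ 3*g - 15))))))


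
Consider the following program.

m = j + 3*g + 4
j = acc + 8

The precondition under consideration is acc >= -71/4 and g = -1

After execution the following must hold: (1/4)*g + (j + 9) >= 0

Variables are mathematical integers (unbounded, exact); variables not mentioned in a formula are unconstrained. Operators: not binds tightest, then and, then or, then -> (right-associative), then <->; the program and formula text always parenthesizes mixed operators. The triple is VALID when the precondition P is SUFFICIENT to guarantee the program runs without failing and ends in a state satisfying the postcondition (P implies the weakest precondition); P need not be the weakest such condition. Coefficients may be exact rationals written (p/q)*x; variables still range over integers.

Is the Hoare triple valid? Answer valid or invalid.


Working backward. After the program, the postcondition (1/4)*g + (j + 9) >= 0 must hold; in canonical form it is (1/4)*g + j >= -9.
Before j := acc + 8: acc + (1/4)*g >= -17
Before m := j + 3*g + 4: acc + (1/4)*g >= -17
The weakest precondition is acc + (1/4)*g >= -17.
Check whether acc >= -71/4 and g = -1 implies it.
Countermodel: at the initial state acc = -17, g = -1, the precondition holds but the weakest precondition fails.
Answer: invalid


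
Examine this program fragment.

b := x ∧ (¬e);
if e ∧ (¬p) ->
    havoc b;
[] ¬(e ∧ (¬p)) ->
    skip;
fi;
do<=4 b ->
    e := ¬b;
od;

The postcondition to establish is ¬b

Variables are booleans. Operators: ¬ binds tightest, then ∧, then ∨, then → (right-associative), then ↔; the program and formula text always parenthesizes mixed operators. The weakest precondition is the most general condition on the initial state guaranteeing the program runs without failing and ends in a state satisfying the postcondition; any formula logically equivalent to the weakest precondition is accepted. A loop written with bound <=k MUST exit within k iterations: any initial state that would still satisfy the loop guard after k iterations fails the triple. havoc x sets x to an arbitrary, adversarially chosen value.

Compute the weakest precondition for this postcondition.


Working backward. After the program, ¬b must hold.
Before the loop (bound <=4), unroll the exhaustion recursion (WP_0 = exit-now case; WP_j = one more guarded iteration, up to j = 4):
  WP_0: ¬b
  WP_1: b → (¬b)
  WP_2: b → (b → (¬b))
  WP_3: b → (b → (b → (¬b)))
  WP_4: b → (b → (b → (b → (¬b))))
So before the loop: b → (b → (b → (b → (¬b))))
Then branch requires false; else branch requires b → (b → (b → (b → (¬b)))).
Before the if: (¬(e ∧ (¬p))) ∧ ((¬(e ∧ (¬p))) → (b → (b → (b → (b → (¬b))))))
Before b := x ∧ (¬e): (¬(e ∧ (¬p))) ∧ ((¬(e ∧ (¬p))) → ((x ∧ (¬e)) → ((x ∧ (¬e)) → ((x ∧ (¬e)) → ((x ∧ (¬e)) → (¬(x ∧ (¬e))))))))
Answer: WP = (¬(e ∧ (¬p))) ∧ ((¬(e ∧ (¬p))) → ((x ∧ (¬e)) → ((x ∧ (¬e)) → ((x ∧ (¬e)) → ((x ∧ (¬e)) → (¬(x ∧ (¬e))))))))


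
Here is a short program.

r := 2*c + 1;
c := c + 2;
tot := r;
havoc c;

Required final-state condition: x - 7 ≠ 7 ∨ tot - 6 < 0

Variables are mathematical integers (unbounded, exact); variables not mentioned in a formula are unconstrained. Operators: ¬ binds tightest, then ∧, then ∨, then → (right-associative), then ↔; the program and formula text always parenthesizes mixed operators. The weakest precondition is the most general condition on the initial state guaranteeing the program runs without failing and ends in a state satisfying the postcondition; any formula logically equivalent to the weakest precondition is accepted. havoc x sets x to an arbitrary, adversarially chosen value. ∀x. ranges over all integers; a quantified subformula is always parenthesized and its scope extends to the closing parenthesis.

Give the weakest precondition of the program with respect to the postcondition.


Working backward. After the program, the postcondition x - 7 ≠ 7 ∨ tot - 6 < 0 must hold; in canonical form it is x ≠ 14 ∨ tot < 6.
Before havoc c: x ≠ 14 ∨ tot < 6
Before tot := r: x ≠ 14 ∨ r < 6
Before c := c + 2: x ≠ 14 ∨ r < 6
Before r := 2*c + 1: x ≠ 14 ∨ 2*c < 5
Answer: WP = x ≠ 14 ∨ 2*c < 5


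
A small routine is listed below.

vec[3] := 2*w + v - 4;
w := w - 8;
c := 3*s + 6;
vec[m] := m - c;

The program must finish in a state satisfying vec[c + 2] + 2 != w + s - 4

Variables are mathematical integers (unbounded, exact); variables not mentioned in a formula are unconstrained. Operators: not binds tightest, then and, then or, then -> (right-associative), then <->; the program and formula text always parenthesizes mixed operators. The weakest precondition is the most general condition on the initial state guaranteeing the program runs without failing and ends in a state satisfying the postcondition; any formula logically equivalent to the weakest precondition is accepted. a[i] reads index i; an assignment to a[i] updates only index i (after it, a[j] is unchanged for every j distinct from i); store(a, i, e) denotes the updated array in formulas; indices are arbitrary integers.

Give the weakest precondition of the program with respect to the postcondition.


Working backward. After the program, the postcondition vec[c + 2] + 2 != w + s - 4 must hold; in canonical form it is vec[c + 2] != s + w - 6.
Before vec[m] := m - c: store(vec, m, -c + m)[c + 2] != s + w - 6
Before c := 3*s + 6: store(vec, m, m - 3*s - 6)[3*s + 8] != s + w - 6
Before w := w - 8: store(vec, m, m - 3*s - 6)[3*s + 8] != s + w - 14
Before vec[3] := 2*w + v - 4: store(store(vec, 3, v + 2*w - 4), m, m - 3*s - 6)[3*s + 8] != s + w - 14
Answer: WP = store(store(vec, 3, v + 2*w - 4), m, m - 3*s - 6)[3*s + 8] != s + w - 14


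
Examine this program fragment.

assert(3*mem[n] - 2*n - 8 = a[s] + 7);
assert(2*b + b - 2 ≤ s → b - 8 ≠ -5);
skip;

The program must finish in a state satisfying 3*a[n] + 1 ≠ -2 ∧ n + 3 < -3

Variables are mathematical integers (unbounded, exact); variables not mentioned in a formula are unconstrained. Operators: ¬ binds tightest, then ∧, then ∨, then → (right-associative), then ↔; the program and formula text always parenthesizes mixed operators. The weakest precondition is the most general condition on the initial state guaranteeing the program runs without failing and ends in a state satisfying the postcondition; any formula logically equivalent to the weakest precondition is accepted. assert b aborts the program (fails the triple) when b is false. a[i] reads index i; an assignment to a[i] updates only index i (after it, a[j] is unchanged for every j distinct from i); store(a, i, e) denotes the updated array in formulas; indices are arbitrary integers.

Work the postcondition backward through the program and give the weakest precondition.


Working backward. After the program, the postcondition 3*a[n] + 1 ≠ -2 ∧ n + 3 < -3 must hold; in canonical form it is 3*a[n] ≠ -3 ∧ n < -6.
Before skip: 3*a[n] ≠ -3 ∧ n < -6
Before assert 2*b + b - 2 ≤ s → b - 8 ≠ -5: (3*b ≤ s + 2 → b ≠ 3) ∧ 3*a[n] ≠ -3 ∧ n < -6
Before assert 3*mem[n] - 2*n - 8 = a[s] + 7: 3*mem[n] = a[s] + 2*n + 15 ∧ (3*b ≤ s + 2 → b ≠ 3) ∧ 3*a[n] ≠ -3 ∧ n < -6
Answer: WP = 3*mem[n] = a[s] + 2*n + 15 ∧ (3*b ≤ s + 2 → b ≠ 3) ∧ 3*a[n] ≠ -3 ∧ n < -6


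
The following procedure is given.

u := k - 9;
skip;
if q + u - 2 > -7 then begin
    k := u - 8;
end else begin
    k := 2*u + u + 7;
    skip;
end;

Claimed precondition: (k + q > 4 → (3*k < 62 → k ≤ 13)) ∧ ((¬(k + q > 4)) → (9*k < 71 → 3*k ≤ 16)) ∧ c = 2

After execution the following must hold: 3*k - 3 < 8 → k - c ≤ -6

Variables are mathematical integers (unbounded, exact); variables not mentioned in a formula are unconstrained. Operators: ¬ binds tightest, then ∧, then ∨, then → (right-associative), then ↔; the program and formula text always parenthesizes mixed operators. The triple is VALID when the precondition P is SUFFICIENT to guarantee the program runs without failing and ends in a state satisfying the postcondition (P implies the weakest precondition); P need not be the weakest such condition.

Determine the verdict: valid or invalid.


Working backward. After the program, the postcondition 3*k - 3 < 8 → k - c ≤ -6 must hold; in canonical form it is 3*k < 11 → k ≤ c - 6.
Then branch requires 3*u < 35 → u ≤ c + 2; else branch requires 9*u < -10 → 3*u ≤ c - 13.
Before the if: (q + u > -5 → (3*u < 35 → u ≤ c + 2)) ∧ ((¬(q + u > -5)) → (9*u < -10 → 3*u ≤ c - 13))
Before skip: (q + u > -5 → (3*u < 35 → u ≤ c + 2)) ∧ ((¬(q + u > -5)) → (9*u < -10 → 3*u ≤ c - 13))
Before u := k - 9: (k + q > 4 → (3*k < 62 → k ≤ c + 11)) ∧ ((¬(k + q > 4)) → (9*k < 71 → 3*k ≤ c + 14))
The weakest precondition is (k + q > 4 → (3*k < 62 → k ≤ c + 11)) ∧ ((¬(k + q > 4)) → (9*k < 71 → 3*k ≤ c + 14)).
Check whether (k + q > 4 → (3*k < 62 → k ≤ 13)) ∧ ((¬(k + q > 4)) → (9*k < 71 → 3*k ≤ 16)) ∧ c = 2 implies it.
Every state satisfying the precondition satisfies the weakest precondition: the implication holds.
Answer: valid


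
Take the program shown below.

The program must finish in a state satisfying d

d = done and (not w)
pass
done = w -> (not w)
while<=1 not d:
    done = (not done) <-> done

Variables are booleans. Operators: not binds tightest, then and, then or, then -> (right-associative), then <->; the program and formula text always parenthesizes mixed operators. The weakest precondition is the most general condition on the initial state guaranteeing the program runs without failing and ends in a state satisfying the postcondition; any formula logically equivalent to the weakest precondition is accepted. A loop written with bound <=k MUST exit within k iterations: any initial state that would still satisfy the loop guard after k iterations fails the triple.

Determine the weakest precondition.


Working backward. After the program, d must hold.
Before the loop (bound <=1), unroll the exhaustion recursion (WP_0 = exit-now case; WP_j = one more guarded iteration, up to j = 1):
  WP_0: d
  WP_1: (not d) -> d
So before the loop: (not d) -> d
Before done := w -> (not w): (not d) -> d
Before skip: (not d) -> d
Before d := done and (not w): (not (done and (not w))) -> (done and (not w))
Answer: WP = (not (done and (not w))) -> (done and (not w))


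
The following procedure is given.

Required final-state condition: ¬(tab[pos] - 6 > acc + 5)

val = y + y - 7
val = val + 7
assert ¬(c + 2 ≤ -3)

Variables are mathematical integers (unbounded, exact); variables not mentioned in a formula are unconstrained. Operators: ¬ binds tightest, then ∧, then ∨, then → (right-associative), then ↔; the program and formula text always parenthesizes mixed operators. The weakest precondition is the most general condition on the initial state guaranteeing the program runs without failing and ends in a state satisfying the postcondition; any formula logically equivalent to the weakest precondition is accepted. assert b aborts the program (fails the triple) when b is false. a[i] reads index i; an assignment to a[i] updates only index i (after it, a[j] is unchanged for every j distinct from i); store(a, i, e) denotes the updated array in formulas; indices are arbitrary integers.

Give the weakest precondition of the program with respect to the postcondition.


Working backward. After the program, the postcondition ¬(tab[pos] - 6 > acc + 5) must hold; in canonical form it is ¬(tab[pos] > acc + 11).
Before assert ¬(c + 2 ≤ -3): (¬(c ≤ -5)) ∧ (¬(tab[pos] > acc + 11))
Before val := val + 7: (¬(c ≤ -5)) ∧ (¬(tab[pos] > acc + 11))
Before val := y + y - 7: (¬(c ≤ -5)) ∧ (¬(tab[pos] > acc + 11))
Answer: WP = (¬(c ≤ -5)) ∧ (¬(tab[pos] > acc + 11))


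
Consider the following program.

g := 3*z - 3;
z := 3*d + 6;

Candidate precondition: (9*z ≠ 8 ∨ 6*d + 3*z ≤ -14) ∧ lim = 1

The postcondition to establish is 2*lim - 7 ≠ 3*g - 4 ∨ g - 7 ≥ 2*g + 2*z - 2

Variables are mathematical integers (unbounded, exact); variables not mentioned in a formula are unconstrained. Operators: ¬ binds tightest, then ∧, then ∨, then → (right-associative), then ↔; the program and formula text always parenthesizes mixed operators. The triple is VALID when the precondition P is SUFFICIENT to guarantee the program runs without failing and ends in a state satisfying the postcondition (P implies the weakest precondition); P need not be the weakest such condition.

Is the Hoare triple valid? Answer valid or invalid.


Working backward. After the program, the postcondition 2*lim - 7 ≠ 3*g - 4 ∨ g - 7 ≥ 2*g + 2*z - 2 must hold; in canonical form it is 2*lim ≠ 3*g + 3 ∨ g + 2*z ≤ -5.
Before z := 3*d + 6: 2*lim ≠ 3*g + 3 ∨ 6*d + g ≤ -17
Before g := 3*z - 3: 2*lim ≠ 9*z - 6 ∨ 6*d + 3*z ≤ -14
The weakest precondition is 2*lim ≠ 9*z - 6 ∨ 6*d + 3*z ≤ -14.
Check whether (9*z ≠ 8 ∨ 6*d + 3*z ≤ -14) ∧ lim = 1 implies it.
Every state satisfying the precondition satisfies the weakest precondition: the implication holds.
Answer: valid


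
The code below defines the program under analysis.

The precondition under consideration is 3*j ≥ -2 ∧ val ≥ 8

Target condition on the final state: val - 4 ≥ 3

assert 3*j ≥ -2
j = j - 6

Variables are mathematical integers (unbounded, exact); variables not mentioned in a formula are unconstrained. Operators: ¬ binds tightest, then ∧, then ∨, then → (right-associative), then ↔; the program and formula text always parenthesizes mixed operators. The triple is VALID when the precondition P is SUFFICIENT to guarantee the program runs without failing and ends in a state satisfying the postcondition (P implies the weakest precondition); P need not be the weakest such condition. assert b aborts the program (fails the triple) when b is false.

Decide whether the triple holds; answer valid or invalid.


Working backward. After the program, the postcondition val - 4 ≥ 3 must hold; in canonical form it is val ≥ 7.
Before j := j - 6: val ≥ 7
Before assert 3*j ≥ -2: 3*j ≥ -2 ∧ val ≥ 7
The weakest precondition is 3*j ≥ -2 ∧ val ≥ 7.
Check whether 3*j ≥ -2 ∧ val ≥ 8 implies it.
Every state satisfying the precondition satisfies the weakest precondition: the implication holds.
Answer: valid


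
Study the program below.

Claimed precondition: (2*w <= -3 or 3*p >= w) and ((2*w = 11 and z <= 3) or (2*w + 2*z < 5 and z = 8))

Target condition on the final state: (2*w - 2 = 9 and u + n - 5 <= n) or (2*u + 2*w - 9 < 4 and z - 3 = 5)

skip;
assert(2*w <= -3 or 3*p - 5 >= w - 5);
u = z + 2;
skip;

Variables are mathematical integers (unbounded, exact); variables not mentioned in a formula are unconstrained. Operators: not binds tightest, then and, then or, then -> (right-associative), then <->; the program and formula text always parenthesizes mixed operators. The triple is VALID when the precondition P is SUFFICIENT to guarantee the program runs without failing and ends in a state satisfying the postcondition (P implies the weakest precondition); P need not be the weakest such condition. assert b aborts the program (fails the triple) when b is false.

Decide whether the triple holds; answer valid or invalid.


Working backward. After the program, the postcondition (2*w - 2 = 9 and u + n - 5 <= n) or (2*u + 2*w - 9 < 4 and z - 3 = 5) must hold; in canonical form it is (2*w = 11 and u <= 5) or (2*u + 2*w < 13 and z = 8).
Before skip: (2*w = 11 and u <= 5) or (2*u + 2*w < 13 and z = 8)
Before u := z + 2: (2*w = 11 and z <= 3) or (2*w + 2*z < 9 and z = 8)
Before assert 2*w <= -3 or 3*p - 5 >= w - 5: (2*w <= -3 or 3*p >= w) and ((2*w = 11 and z <= 3) or (2*w + 2*z < 9 and z = 8))
Before skip: (2*w <= -3 or 3*p >= w) and ((2*w = 11 and z <= 3) or (2*w + 2*z < 9 and z = 8))
The weakest precondition is (2*w <= -3 or 3*p >= w) and ((2*w = 11 and z <= 3) or (2*w + 2*z < 9 and z = 8)).
Check whether (2*w <= -3 or 3*p >= w) and ((2*w = 11 and z <= 3) or (2*w + 2*z < 5 and z = 8)) implies it.
Every state satisfying the precondition satisfies the weakest precondition: the implication holds.
Answer: valid


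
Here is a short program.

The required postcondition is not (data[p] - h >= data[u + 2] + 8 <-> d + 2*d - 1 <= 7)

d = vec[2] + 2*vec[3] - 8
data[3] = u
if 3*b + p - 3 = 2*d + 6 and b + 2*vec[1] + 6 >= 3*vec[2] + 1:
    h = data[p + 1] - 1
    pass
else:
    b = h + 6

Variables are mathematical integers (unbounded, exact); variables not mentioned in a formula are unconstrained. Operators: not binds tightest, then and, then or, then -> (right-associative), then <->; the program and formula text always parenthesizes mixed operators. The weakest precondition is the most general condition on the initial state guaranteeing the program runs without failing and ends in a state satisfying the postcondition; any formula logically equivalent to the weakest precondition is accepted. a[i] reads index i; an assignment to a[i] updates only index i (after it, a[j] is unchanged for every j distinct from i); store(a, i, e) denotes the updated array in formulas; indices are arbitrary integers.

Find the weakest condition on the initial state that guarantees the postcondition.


Working backward. After the program, the postcondition not (data[p] - h >= data[u + 2] + 8 <-> d + 2*d - 1 <= 7) must hold; in canonical form it is not (data[p] >= data[u + 2] + h + 8 <-> 3*d <= 8).
Then branch requires not (data[p] >= data[p + 1] + data[u + 2] + 7 <-> 3*d <= 8); else branch requires not (data[p] >= data[u + 2] + h + 8 <-> 3*d <= 8).
Before the if: ((3*b + p = 2*d + 9 and 2*vec[1] + b >= 3*vec[2] - 5) -> (not (data[p] >= data[p + 1] + data[u + 2] + 7 <-> 3*d <= 8))) and ((not (3*b + p = 2*d + 9 and 2*vec[1] + b >= 3*vec[2] - 5)) -> (not (data[p] >= data[u + 2] + h + 8 <-> 3*d <= 8)))
Before data[3] := u: ((3*b + p = 2*d + 9 and 2*vec[1] + b >= 3*vec[2] - 5) -> (not (store(data, 3, u)[p] >= store(data, 3, u)[p + 1] + store(data, 3, u)[u + 2] + 7 <-> 3*d <= 8))) and ((not (3*b + p = 2*d + 9 and 2*vec[1] + b >= 3*vec[2] - 5)) -> (not (store(data, 3, u)[p] >= store(data, 3, u)[u + 2] + h + 8 <-> 3*d <= 8)))
Before d := vec[2] + 2*vec[3] - 8: ((3*b + p = 2*vec[2] + 4*vec[3] - 7 and 2*vec[1] + b >= 3*vec[2] - 5) -> (not (store(data, 3, u)[p] >= store(data, 3, u)[p + 1] + store(data, 3, u)[u + 2] + 7 <-> 3*vec[2] + 6*vec[3] <= 32))) and ((not (3*b + p = 2*vec[2] + 4*vec[3] - 7 and 2*vec[1] + b >= 3*vec[2] - 5)) -> (not (store(data, 3, u)[p] >= store(data, 3, u)[u + 2] + h + 8 <-> 3*vec[2] + 6*vec[3] <= 32)))
Answer: WP = ((3*b + p = 2*vec[2] + 4*vec[3] - 7 and 2*vec[1] + b >= 3*vec[2] - 5) -> (not (store(data, 3, u)[p] >= store(data, 3, u)[p + 1] + store(data, 3, u)[u + 2] + 7 <-> 3*vec[2] + 6*vec[3] <= 32))) and ((not (3*b + p = 2*vec[2] + 4*vec[3] - 7 and 2*vec[1] + b >= 3*vec[2] - 5)) -> (not (store(data, 3, u)[p] >= store(data, 3, u)[u + 2] + h + 8 <-> 3*vec[2] + 6*vec[3] <= 32)))


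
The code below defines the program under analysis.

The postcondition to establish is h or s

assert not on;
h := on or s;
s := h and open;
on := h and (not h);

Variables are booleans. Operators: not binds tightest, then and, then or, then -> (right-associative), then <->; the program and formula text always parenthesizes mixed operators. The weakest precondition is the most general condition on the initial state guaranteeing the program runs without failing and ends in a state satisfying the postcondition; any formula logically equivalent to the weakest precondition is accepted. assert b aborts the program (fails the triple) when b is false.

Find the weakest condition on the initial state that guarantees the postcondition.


Working backward. After the program, h or s must hold.
Before on := h and (not h): h or s
Before s := h and open: h or (h and open)
Before h := on or s: on or s or ((on or s) and open)
Before assert not on: (not on) and (on or s or ((on or s) and open))
Answer: WP = (not on) and (on or s or ((on or s) and open))


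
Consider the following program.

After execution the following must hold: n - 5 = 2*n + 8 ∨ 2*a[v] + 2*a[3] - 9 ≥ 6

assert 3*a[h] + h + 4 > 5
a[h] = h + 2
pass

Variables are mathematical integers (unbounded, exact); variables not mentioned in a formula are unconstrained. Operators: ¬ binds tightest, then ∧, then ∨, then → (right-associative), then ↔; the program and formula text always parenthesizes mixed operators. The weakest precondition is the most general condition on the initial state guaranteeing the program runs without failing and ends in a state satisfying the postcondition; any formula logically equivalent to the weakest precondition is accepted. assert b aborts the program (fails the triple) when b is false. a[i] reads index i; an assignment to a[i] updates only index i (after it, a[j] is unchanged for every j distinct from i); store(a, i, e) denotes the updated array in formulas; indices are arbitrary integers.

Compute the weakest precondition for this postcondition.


Working backward. After the program, the postcondition n - 5 = 2*n + 8 ∨ 2*a[v] + 2*a[3] - 9 ≥ 6 must hold; in canonical form it is n = -13 ∨ 2*a[3] + 2*a[v] ≥ 15.
Before skip: n = -13 ∨ 2*a[3] + 2*a[v] ≥ 15
Before a[h] := h + 2: n = -13 ∨ 2*store(a, h, h + 2)[3] + 2*store(a, h, h + 2)[v] ≥ 15
Before assert 3*a[h] + h + 4 > 5: 3*a[h] + h > 1 ∧ (n = -13 ∨ 2*store(a, h, h + 2)[3] + 2*store(a, h, h + 2)[v] ≥ 15)
Answer: WP = 3*a[h] + h > 1 ∧ (n = -13 ∨ 2*store(a, h, h + 2)[3] + 2*store(a, h, h + 2)[v] ≥ 15)


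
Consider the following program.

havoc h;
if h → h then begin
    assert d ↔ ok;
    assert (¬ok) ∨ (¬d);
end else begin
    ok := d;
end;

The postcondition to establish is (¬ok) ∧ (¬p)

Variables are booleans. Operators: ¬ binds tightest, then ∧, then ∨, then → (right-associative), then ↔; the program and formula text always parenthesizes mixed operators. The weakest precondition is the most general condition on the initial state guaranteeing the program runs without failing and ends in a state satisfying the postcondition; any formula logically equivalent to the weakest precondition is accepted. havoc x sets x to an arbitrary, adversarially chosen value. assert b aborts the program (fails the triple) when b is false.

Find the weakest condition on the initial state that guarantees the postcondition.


Working backward. After the program, (¬ok) ∧ (¬p) must hold.
Then branch requires (d ↔ ok) ∧ ((¬ok) ∨ (¬d)) ∧ (¬ok) ∧ (¬p); else branch requires (¬d) ∧ (¬p).
Before the if: (d ↔ ok) ∧ ((¬ok) ∨ (¬d)) ∧ (¬ok) ∧ (¬p)
Before havoc h: (d ↔ ok) ∧ ((¬ok) ∨ (¬d)) ∧ (¬ok) ∧ (¬p)
Answer: WP = (d ↔ ok) ∧ ((¬ok) ∨ (¬d)) ∧ (¬ok) ∧ (¬p)


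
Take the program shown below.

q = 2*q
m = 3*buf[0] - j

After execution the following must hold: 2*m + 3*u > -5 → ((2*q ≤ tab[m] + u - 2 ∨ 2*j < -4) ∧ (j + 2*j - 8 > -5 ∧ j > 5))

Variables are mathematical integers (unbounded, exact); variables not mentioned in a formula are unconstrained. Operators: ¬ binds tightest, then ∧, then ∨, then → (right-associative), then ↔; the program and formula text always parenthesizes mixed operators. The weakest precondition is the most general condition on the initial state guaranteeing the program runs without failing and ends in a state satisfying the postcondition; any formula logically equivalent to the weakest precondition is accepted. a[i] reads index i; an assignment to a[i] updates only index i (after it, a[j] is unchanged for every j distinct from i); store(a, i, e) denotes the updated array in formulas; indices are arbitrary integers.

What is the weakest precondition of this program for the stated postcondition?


Working backward. After the program, the postcondition 2*m + 3*u > -5 → ((2*q ≤ tab[m] + u - 2 ∨ 2*j < -4) ∧ (j + 2*j - 8 > -5 ∧ j > 5)) must hold; in canonical form it is 2*m + 3*u > -5 → ((2*q ≤ tab[m] + u - 2 ∨ 2*j < -4) ∧ 3*j > 3 ∧ j > 5).
Before m := 3*buf[0] - j: 6*buf[0] + 3*u > 2*j - 5 → ((2*q ≤ tab[3*buf[0] - j] + u - 2 ∨ 2*j < -4) ∧ 3*j > 3 ∧ j > 5)
Before q := 2*q: 6*buf[0] + 3*u > 2*j - 5 → ((4*q ≤ tab[3*buf[0] - j] + u - 2 ∨ 2*j < -4) ∧ 3*j > 3 ∧ j > 5)
Answer: WP = 6*buf[0] + 3*u > 2*j - 5 → ((4*q ≤ tab[3*buf[0] - j] + u - 2 ∨ 2*j < -4) ∧ 3*j > 3 ∧ j > 5)


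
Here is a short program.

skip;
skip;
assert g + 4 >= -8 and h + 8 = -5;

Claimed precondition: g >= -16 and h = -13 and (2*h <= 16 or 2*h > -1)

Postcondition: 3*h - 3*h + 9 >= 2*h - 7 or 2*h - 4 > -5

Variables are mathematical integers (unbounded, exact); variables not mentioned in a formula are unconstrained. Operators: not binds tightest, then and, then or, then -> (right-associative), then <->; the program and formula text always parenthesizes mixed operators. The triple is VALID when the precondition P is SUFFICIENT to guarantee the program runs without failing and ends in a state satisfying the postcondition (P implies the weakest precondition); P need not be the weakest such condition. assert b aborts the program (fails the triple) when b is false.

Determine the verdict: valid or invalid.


Working backward. After the program, the postcondition 3*h - 3*h + 9 >= 2*h - 7 or 2*h - 4 > -5 must hold; in canonical form it is 2*h <= 16 or 2*h > -1.
Before assert g + 4 >= -8 and h + 8 = -5: g >= -12 and h = -13 and (2*h <= 16 or 2*h > -1)
Before skip: g >= -12 and h = -13 and (2*h <= 16 or 2*h > -1)
Before skip: g >= -12 and h = -13 and (2*h <= 16 or 2*h > -1)
The weakest precondition is g >= -12 and h = -13 and (2*h <= 16 or 2*h > -1).
Check whether g >= -16 and h = -13 and (2*h <= 16 or 2*h > -1) implies it.
Countermodel: at the initial state g = -16, h = -13, the precondition holds but the weakest precondition fails.
Answer: invalid


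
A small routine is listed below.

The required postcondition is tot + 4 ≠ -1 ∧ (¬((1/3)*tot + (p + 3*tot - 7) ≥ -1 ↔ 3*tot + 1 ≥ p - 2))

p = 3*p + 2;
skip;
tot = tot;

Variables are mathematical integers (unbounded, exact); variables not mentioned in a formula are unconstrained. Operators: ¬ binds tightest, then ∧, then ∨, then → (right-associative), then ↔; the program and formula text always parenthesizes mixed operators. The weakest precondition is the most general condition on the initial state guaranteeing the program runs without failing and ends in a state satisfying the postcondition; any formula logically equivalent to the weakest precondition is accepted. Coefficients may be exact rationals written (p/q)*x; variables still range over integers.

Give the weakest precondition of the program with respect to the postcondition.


Working backward. After the program, the postcondition tot + 4 ≠ -1 ∧ (¬((1/3)*tot + (p + 3*tot - 7) ≥ -1 ↔ 3*tot + 1 ≥ p - 2)) must hold; in canonical form it is tot ≠ -5 ∧ (¬(p + (10/3)*tot ≥ 6 ↔ 3*tot ≥ p - 3)).
Before tot := tot: tot ≠ -5 ∧ (¬(p + (10/3)*tot ≥ 6 ↔ 3*tot ≥ p - 3))
Before skip: tot ≠ -5 ∧ (¬(p + (10/3)*tot ≥ 6 ↔ 3*tot ≥ p - 3))
Before p := 3*p + 2: tot ≠ -5 ∧ (¬(3*p + (10/3)*tot ≥ 4 ↔ 3*tot ≥ 3*p - 1))
Answer: WP = tot ≠ -5 ∧ (¬(3*p + (10/3)*tot ≥ 4 ↔ 3*tot ≥ 3*p - 1))
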